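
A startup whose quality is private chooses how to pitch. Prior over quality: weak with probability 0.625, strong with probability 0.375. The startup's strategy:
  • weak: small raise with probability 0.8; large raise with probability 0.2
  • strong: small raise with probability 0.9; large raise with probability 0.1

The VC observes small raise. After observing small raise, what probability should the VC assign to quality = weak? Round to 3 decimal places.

Apply Bayes' rule using the sender's strategy as the likelihood.
P(small raise) = 0.625·0.8 + 0.375·0.9 = 0.8375
P(weak | small raise) = (0.625·0.8) / 0.8375 = 0.5 / 0.8375 = 0.597015

0.597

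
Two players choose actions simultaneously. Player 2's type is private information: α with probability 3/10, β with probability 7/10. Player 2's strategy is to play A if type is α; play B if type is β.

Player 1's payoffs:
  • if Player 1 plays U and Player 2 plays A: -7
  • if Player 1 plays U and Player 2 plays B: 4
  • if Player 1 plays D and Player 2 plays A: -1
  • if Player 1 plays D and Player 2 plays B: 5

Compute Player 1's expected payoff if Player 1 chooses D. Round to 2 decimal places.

3.20

E[D] = 3/10·(-1) + 7/10·5 = (-3/10) + 7/2 = 16/5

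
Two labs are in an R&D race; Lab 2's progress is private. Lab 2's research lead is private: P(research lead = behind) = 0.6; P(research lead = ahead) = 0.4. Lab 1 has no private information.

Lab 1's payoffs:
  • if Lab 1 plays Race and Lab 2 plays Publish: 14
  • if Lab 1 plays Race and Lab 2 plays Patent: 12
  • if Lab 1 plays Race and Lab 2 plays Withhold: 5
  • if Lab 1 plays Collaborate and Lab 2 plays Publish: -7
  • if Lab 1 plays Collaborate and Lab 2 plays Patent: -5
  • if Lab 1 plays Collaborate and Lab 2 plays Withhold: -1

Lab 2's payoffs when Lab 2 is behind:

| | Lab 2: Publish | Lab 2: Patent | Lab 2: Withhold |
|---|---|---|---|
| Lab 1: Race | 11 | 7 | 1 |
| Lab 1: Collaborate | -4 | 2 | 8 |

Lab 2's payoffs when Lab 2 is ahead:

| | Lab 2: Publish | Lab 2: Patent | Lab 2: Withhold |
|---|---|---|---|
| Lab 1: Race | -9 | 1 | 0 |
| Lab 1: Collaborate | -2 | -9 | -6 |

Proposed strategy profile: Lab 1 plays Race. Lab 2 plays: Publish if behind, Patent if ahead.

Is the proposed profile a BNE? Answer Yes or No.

Lab 1 plays Race: E[Race] = 0.6·(14) + 0.4·(12) = 13.2; E[Collaborate] = -6.2. Best-responding. ✓
Lab 2 (research lead behind), facing Race: Publish gives 11, Patent gives 7, Withhold gives 1. Proposed Publish is best. ✓
Lab 2 (research lead ahead), facing Race: Publish gives -9, Patent gives 1, Withhold gives 0. Proposed Patent is best. ✓

Yes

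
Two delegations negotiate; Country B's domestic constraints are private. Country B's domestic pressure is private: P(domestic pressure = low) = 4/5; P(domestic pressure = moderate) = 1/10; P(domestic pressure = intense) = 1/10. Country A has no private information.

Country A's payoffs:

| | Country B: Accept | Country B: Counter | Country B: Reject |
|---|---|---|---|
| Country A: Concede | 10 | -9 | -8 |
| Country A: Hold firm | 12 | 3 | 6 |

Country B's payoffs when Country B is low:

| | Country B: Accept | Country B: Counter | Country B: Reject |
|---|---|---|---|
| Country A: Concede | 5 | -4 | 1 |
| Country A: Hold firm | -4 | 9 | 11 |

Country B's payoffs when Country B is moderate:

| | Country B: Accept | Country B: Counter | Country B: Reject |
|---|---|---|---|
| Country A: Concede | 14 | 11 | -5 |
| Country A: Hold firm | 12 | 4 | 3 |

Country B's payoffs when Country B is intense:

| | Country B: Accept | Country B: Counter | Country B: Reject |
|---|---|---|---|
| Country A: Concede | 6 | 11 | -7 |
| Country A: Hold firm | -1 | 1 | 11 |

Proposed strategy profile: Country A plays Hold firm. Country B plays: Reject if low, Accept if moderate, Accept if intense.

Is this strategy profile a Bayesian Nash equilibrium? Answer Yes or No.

No

A profile is a BNE iff every type of every player is best-responding given beliefs about the other side.
Country A plays Hold firm: E[Hold firm] = 4/5·(6) + 1/10·(12) + 1/10·(12) = 36/5; E[Concede] = -22/5. Best-responding. ✓
Country B (domestic pressure low), facing Hold firm: Accept gives -4, Counter gives 9, Reject gives 11. Proposed Reject is best. ✓
Country B (domestic pressure moderate), facing Hold firm: Accept gives 12, Counter gives 4, Reject gives 3. Proposed Accept is best. ✓
Country B (domestic pressure intense), facing Hold firm: Accept gives -1, Counter gives 1, Reject gives 11. Proposed Accept is not best — profitable deviation exists. ✗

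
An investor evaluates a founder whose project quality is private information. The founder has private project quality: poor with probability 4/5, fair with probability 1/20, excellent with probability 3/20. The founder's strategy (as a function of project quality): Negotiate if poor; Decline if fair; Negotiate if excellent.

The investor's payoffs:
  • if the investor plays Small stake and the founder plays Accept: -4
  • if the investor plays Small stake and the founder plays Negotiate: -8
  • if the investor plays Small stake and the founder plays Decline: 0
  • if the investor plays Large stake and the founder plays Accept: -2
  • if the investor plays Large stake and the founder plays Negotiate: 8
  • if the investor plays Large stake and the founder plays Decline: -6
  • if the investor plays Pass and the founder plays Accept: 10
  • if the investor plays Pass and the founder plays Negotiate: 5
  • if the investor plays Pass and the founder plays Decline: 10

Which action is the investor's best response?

E[Small stake] = 4/5·(-8) + 1/20·(0) + 3/20·(-8) = -38/5
E[Large stake] = 4/5·(8) + 1/20·(-6) + 3/20·(8) = 73/10
E[Pass] = 4/5·(5) + 1/20·(10) + 3/20·(5) = 21/4
Best response: Large stake (73/10 is the largest).

Large stake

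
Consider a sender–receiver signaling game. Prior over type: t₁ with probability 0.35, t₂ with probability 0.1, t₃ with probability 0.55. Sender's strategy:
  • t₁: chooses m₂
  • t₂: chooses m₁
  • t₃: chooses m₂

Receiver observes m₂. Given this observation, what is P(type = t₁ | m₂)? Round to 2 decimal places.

P(m₂) = 0.35·1 + 0.1·0 + 0.55·1 = 0.9
P(t₁ | m₂) = (0.35·1) / 0.9 = 0.35 / 0.9 = 0.388889

0.39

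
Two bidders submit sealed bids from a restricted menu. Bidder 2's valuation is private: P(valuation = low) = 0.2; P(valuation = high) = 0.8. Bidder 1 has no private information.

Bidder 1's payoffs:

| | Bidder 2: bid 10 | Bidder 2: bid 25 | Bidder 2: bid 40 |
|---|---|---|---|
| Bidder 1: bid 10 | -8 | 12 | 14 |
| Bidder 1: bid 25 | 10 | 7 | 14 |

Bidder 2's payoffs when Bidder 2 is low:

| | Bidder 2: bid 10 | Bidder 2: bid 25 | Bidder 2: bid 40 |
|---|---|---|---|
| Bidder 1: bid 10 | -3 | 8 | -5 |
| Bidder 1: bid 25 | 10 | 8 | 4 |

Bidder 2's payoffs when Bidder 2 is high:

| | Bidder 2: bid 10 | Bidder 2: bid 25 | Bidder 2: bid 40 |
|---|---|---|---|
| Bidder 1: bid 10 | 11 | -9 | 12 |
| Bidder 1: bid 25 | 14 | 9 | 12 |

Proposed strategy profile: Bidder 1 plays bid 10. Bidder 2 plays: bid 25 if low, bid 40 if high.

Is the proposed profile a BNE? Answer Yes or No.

Yes

Bidder 1 plays bid 10: E[bid 10] = 0.2·(12) + 0.8·(14) = 13.6; E[bid 25] = 12.6. Best-responding. ✓
Bidder 2 (valuation low), facing bid 10: bid 10 gives -3, bid 25 gives 8, bid 40 gives -5. Proposed bid 25 is best. ✓
Bidder 2 (valuation high), facing bid 10: bid 10 gives 11, bid 25 gives -9, bid 40 gives 12. Proposed bid 40 is best. ✓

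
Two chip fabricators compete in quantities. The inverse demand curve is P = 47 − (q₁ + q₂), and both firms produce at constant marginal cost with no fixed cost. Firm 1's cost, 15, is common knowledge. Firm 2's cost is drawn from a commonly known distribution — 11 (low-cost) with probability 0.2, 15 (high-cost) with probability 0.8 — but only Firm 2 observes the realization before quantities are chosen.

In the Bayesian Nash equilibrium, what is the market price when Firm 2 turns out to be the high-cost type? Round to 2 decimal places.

Type-c best response for Firm 2: q₂(c) = (47 − c)/2 − q₁/2.
Firm 1 maximizes expected profit; its first-order condition is 47 − 2q₁ − E[q₂] − 15 = 0.
Substituting E[q₂] and solving: E[c₂] = 14.2, so q₁ = (47 − 2·15 + 14.2)/3 = 10.4.
q₂(high-cost) = 10.8, so P = 47 − (10.4 + 10.8) = 25.8.

25.80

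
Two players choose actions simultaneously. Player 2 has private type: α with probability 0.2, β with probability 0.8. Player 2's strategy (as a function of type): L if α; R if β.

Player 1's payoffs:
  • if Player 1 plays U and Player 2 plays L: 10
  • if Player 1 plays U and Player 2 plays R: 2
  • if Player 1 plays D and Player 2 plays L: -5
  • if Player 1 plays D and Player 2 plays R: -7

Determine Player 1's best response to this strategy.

E[U] = 0.2·(10) + 0.8·(2) = 3.6
E[D] = 0.2·(-5) + 0.8·(-7) = -6.6
Best response: U (3.6 is the largest).

U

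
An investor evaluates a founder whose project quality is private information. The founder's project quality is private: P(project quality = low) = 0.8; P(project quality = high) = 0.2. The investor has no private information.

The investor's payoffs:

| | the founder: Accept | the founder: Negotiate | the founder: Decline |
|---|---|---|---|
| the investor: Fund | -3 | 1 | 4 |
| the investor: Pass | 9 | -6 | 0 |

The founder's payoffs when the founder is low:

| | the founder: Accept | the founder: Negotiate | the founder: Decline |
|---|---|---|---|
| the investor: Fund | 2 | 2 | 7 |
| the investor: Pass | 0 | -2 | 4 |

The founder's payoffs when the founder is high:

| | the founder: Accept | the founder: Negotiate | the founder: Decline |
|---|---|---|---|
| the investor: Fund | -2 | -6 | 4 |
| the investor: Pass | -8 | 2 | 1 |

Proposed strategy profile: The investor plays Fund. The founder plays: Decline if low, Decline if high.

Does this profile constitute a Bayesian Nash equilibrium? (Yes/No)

Yes

The investor plays Fund: E[Fund] = 0.8·(4) + 0.2·(4) = 4; E[Pass] = 0. Best-responding. ✓
The founder (project quality low), facing Fund: Accept gives 2, Negotiate gives 2, Decline gives 7. Proposed Decline is best. ✓
The founder (project quality high), facing Fund: Accept gives -2, Negotiate gives -6, Decline gives 4. Proposed Decline is best. ✓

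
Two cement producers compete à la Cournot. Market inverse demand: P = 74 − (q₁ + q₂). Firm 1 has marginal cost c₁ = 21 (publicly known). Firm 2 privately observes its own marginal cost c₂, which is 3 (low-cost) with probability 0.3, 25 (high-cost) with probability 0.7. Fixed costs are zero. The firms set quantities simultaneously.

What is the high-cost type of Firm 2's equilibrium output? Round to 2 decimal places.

Each type of Firm 2 best-responds to q₁; Firm 1 best-responds to the expected q₂ over Firm 2's types.
Firm 2 with cost c maximizes (74 − (q₁+q₂) − c)·q₂, giving q₂(c) = (74 − c − q₁)/2.
E[c₂] = 0.3·3 + 0.7·25 = 18.4
Firm 1's FOC against E[q₂] yields q₁ = (74 − 2·21 + E[c₂])/3 = (74 − 42 + 18.4)/3 = 16.8.
q₂(high-cost) = (74 − 25 − 16.8)/2 = 16.1.

16.10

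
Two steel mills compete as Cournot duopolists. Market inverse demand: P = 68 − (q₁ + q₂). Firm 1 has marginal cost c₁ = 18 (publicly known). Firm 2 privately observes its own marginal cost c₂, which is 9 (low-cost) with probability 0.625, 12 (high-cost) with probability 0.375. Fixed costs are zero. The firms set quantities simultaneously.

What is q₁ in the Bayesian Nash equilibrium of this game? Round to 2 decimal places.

Type-c best response for Firm 2: q₂(c) = (68 − c)/2 − q₁/2.
Firm 1 maximizes expected profit; its first-order condition is 68 − 2q₁ − E[q₂] − 18 = 0.
Substituting E[q₂] and solving: E[c₂] = 10.125, so q₁ = (68 − 2·18 + 10.125)/3 = 14.0417.

14.04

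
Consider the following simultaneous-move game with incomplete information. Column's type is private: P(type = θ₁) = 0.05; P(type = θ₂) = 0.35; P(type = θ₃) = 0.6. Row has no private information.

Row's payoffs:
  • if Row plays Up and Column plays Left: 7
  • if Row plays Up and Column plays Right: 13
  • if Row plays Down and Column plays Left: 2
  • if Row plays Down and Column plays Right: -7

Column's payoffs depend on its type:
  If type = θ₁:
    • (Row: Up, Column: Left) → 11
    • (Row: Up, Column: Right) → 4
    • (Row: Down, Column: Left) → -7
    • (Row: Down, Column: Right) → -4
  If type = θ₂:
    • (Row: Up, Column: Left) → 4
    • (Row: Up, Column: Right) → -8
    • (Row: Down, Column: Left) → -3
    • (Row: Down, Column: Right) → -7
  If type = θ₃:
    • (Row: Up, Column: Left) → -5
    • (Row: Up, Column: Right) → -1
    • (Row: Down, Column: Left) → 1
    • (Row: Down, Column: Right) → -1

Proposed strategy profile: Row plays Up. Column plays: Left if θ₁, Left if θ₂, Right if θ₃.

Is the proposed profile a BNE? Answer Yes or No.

Yes

Row plays Up: E[Up] = 0.05·(7) + 0.35·(7) + 0.6·(13) = 10.6; E[Down] = -3.4. Best-responding. ✓
Column (type θ₁), facing Up: Left gives 11, Right gives 4. Proposed Left is best. ✓
Column (type θ₂), facing Up: Left gives 4, Right gives -8. Proposed Left is best. ✓
Column (type θ₃), facing Up: Left gives -5, Right gives -1. Proposed Right is best. ✓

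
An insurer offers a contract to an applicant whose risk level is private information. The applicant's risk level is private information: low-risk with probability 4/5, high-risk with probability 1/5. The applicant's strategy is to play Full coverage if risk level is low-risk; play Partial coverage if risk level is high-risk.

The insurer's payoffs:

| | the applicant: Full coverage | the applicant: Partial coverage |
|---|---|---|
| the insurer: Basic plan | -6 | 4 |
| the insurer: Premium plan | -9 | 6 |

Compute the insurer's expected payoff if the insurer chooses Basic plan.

-4

E[Basic plan] = 4/5·(-6) + 1/5·4 = (-24/5) + 4/5 = -4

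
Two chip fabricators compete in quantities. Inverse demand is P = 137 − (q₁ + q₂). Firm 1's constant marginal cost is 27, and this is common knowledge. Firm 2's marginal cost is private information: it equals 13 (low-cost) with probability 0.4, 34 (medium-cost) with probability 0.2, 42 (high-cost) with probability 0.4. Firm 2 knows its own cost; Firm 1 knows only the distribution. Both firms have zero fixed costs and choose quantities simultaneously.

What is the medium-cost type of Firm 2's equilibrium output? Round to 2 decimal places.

32.87

Type-c best response for Firm 2: q₂(c) = (137 − c)/2 − q₁/2.
Firm 1 maximizes expected profit; its first-order condition is 137 − 2q₁ − E[q₂] − 27 = 0.
Substituting E[q₂] and solving: E[c₂] = 28.8, so q₁ = (137 − 2·27 + 28.8)/3 = 37.2667.
q₂(medium-cost) = (137 − 34 − 37.2667)/2 = 32.8667.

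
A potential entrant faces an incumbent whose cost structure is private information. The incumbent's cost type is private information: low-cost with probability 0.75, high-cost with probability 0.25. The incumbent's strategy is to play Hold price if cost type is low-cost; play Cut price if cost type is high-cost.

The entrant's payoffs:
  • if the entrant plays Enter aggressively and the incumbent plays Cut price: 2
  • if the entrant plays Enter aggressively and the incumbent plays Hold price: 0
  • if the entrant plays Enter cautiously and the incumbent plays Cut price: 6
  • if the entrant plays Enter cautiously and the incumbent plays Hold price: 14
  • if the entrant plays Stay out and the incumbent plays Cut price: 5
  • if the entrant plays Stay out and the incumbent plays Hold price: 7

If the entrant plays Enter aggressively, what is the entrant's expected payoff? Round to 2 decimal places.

Take the expectation over the incumbent's cost type, weighting each type's action by its prior probability.
E[Enter aggressively] = 0.75·0 + 0.25·2 = 0 + 0.5 = 0.5

0.50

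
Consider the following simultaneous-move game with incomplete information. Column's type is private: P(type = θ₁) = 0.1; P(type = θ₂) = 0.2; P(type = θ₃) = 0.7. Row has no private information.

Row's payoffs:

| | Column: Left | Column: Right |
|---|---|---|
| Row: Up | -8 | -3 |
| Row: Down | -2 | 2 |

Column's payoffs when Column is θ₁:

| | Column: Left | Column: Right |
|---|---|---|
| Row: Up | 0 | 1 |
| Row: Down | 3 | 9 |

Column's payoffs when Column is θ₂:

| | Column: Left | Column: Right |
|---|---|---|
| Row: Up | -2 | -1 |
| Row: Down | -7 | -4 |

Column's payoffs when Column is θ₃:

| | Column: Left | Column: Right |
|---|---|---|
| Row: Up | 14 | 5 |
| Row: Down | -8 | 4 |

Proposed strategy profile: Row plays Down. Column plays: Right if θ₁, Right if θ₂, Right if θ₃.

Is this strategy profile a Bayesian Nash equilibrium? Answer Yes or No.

Yes

Row plays Down: E[Down] = 0.1·(2) + 0.2·(2) + 0.7·(2) = 2; E[Up] = -3. Best-responding. ✓
Column (type θ₁), facing Down: Left gives 3, Right gives 9. Proposed Right is best. ✓
Column (type θ₂), facing Down: Left gives -7, Right gives -4. Proposed Right is best. ✓
Column (type θ₃), facing Down: Left gives -8, Right gives 4. Proposed Right is best. ✓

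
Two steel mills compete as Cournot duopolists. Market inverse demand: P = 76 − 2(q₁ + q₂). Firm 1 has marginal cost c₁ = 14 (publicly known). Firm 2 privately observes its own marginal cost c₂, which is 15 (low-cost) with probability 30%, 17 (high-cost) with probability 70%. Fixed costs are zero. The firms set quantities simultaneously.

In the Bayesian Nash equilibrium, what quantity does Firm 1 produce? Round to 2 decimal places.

10.73

Firm 2 with cost c maximizes (76 − 2(q₁+q₂) − c)·q₂, giving q₂(c) = (76 − c − 2q₁)/4.
E[c₂] = 0.3·15 + 0.7·17 = 16.4
Firm 1's FOC against E[q₂] yields q₁ = (76 − 2·14 + E[c₂])/6 = (76 − 28 + 16.4)/6 = 10.7333.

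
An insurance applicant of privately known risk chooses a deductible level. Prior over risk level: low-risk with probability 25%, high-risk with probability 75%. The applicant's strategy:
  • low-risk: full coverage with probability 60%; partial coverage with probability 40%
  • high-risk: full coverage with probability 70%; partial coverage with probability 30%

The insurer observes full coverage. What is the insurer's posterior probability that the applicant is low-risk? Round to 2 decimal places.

0.22

Apply Bayes' rule using the sender's strategy as the likelihood.
P(full coverage) = 0.25·0.6 + 0.75·0.7 = 0.675
P(low-risk | full coverage) = (0.25·0.6) / 0.675 = 0.15 / 0.675 = 0.222222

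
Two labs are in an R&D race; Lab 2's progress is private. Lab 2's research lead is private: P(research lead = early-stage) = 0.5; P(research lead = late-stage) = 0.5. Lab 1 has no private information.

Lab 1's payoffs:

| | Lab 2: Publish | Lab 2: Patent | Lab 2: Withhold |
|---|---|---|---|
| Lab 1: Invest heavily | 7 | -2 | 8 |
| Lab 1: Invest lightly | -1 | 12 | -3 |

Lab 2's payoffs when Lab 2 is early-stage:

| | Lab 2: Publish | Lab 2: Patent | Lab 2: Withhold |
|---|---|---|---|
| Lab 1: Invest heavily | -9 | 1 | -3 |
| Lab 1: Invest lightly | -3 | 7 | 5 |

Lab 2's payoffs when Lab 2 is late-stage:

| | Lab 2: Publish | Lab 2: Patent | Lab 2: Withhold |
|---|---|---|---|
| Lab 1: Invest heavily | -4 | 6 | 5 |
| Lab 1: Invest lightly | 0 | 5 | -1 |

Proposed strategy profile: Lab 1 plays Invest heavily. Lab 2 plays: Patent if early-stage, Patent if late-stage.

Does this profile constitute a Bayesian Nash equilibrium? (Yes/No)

No

A profile is a BNE iff every type of every player is best-responding given beliefs about the other side.
Lab 1 plays Invest heavily: E[Invest heavily] = 0.5·(-2) + 0.5·(-2) = -2; E[Invest lightly] = 12. Not best-responding. ✗
Lab 2 (research lead early-stage), facing Invest heavily: Publish gives -9, Patent gives 1, Withhold gives -3. Proposed Patent is best. ✓
Lab 2 (research lead late-stage), facing Invest heavily: Publish gives -4, Patent gives 6, Withhold gives 5. Proposed Patent is best. ✓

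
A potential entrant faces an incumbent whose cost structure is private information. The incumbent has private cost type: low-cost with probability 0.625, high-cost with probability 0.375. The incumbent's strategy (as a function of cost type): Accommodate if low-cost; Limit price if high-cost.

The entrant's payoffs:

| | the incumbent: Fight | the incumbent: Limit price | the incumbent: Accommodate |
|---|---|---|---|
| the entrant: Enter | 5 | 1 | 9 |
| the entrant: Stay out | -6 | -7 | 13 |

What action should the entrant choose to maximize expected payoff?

Enter

E[Enter] = 0.625·(9) + 0.375·(1) = 6
E[Stay out] = 0.625·(13) + 0.375·(-7) = 5.5
Best response: Enter (6 is the largest).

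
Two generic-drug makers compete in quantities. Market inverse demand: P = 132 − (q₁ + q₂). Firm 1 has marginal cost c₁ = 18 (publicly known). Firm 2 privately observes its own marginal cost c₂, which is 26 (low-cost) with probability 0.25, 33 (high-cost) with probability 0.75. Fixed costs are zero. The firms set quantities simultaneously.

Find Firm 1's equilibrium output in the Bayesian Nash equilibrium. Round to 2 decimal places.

Type-c best response for Firm 2: q₂(c) = (132 − c)/2 − q₁/2.
Firm 1 maximizes expected profit; its first-order condition is 132 − 2q₁ − E[q₂] − 18 = 0.
Substituting E[q₂] and solving: E[c₂] = 31.25, so q₁ = (132 − 2·18 + 31.25)/3 = 42.4167.

42.42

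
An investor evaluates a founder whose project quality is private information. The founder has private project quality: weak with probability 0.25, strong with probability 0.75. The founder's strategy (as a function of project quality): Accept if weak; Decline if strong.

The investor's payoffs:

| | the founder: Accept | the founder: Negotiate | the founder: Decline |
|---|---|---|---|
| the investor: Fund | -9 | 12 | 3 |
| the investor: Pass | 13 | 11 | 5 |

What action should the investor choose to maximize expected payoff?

Pass

Compute the investor's expected payoff for each action, taking the expectation over the founder's type.
E[Fund] = 0.25·(-9) + 0.75·(3) = 0
E[Pass] = 0.25·(13) + 0.75·(5) = 7
Best response: Pass (7 is the largest).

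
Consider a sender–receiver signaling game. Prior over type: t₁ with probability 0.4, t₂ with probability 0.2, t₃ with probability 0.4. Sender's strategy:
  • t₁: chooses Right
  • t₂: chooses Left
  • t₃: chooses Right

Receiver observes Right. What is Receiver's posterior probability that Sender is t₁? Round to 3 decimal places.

P(Right) = 0.4·1 + 0.2·0 + 0.4·1 = 0.8
P(t₁ | Right) = (0.4·1) / 0.8 = 0.4 / 0.8 = 0.5

0.500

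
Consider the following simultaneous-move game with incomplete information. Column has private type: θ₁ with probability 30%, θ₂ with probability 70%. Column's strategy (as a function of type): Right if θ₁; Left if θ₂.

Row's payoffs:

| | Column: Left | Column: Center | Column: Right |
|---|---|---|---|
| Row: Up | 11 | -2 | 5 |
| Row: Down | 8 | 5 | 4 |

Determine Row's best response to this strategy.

Up

Compute Row's expected payoff for each action, taking the expectation over Column's type.
E[Up] = 0.3·(5) + 0.7·(11) = 9.2
E[Down] = 0.3·(4) + 0.7·(8) = 6.8
Best response: Up (9.2 is the largest).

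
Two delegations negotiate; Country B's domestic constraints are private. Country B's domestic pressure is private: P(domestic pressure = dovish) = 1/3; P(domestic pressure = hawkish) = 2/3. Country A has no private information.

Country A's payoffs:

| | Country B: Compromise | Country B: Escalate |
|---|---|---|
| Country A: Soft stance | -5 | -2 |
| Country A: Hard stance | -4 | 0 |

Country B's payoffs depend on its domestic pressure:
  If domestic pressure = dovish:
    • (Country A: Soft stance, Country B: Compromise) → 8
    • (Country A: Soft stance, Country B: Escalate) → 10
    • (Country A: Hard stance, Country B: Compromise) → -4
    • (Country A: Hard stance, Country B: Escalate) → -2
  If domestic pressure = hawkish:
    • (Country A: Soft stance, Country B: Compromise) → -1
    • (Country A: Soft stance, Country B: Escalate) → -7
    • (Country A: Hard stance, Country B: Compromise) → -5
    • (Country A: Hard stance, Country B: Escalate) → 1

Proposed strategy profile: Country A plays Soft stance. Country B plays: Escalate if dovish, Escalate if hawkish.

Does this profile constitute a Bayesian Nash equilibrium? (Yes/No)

Country A plays Soft stance: E[Soft stance] = 1/3·(-2) + 2/3·(-2) = -2; E[Hard stance] = 0. Not best-responding. ✗
Country B (domestic pressure dovish), facing Soft stance: Compromise gives 8, Escalate gives 10. Proposed Escalate is best. ✓
Country B (domestic pressure hawkish), facing Soft stance: Compromise gives -1, Escalate gives -7. Proposed Escalate is not best — profitable deviation exists. ✗

No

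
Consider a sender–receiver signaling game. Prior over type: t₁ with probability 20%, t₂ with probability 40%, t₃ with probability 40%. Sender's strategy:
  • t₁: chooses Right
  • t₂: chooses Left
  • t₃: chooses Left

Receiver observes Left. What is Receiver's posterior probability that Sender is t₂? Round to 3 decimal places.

P(Left) = 0.2·0 + 0.4·1 + 0.4·1 = 0.8
P(t₂ | Left) = (0.4·1) / 0.8 = 0.4 / 0.8 = 0.5

0.500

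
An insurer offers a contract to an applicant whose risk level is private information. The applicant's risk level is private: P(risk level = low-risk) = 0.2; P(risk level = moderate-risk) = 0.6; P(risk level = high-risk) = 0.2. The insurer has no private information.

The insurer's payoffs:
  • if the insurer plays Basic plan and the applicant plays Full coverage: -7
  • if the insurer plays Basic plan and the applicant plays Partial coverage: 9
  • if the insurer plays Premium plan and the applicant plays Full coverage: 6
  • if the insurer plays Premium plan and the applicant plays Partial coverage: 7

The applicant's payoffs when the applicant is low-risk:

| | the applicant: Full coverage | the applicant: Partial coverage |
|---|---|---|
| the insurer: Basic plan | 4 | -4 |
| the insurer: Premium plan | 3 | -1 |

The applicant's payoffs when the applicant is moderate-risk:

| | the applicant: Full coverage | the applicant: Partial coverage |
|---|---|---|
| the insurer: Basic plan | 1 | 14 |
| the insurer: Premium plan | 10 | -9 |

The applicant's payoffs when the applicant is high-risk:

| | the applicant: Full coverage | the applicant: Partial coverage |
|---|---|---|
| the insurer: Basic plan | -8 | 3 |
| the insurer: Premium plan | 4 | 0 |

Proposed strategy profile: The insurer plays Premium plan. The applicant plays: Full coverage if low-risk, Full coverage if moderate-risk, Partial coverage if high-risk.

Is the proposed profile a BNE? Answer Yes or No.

No

The insurer plays Premium plan: E[Premium plan] = 0.2·(6) + 0.6·(6) + 0.2·(7) = 6.2; E[Basic plan] = -3.8. Best-responding. ✓
The applicant (risk level low-risk), facing Premium plan: Full coverage gives 3, Partial coverage gives -1. Proposed Full coverage is best. ✓
The applicant (risk level moderate-risk), facing Premium plan: Full coverage gives 10, Partial coverage gives -9. Proposed Full coverage is best. ✓
The applicant (risk level high-risk), facing Premium plan: Full coverage gives 4, Partial coverage gives 0. Proposed Partial coverage is not best — profitable deviation exists. ✗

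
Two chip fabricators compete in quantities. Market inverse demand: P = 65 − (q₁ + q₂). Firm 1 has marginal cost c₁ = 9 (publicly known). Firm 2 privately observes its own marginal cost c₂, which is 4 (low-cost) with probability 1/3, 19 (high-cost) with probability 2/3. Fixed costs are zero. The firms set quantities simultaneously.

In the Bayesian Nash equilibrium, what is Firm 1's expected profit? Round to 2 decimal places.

Firm 2 with cost c maximizes (65 − (q₁+q₂) − c)·q₂, giving q₂(c) = (65 − c − q₁)/2.
E[c₂] = 1/3·4 + 2/3·19 = 14
Firm 1's FOC against E[q₂] yields q₁ = (65 − 2·9 + E[c₂])/3 = (65 − 18 + 14)/3 = 20.3333.
E[P] = 65 − (q₁ + E[q₂]) = 29.3333; Firm 1's expected profit = (E[P] − 9)·q₁ = (29.3333 − 9)·20.3333 = 413.444.

413.44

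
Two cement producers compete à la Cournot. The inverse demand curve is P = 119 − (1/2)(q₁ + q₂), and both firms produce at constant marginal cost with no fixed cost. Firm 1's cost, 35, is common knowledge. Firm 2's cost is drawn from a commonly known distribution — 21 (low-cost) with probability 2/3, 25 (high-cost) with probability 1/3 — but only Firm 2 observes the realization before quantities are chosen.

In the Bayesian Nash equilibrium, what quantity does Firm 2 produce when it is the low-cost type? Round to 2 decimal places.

74.22

Firm 2 with cost c maximizes (119 − (1/2)(q₁+q₂) − c)·q₂, giving q₂(c) = (119 − c − (1/2)q₁).
E[c₂] = 2/3·21 + 1/3·25 = 22.3333
Firm 1's FOC against E[q₂] yields q₁ = (119 − 2·35 + E[c₂])/(3/2) = (119 − 70 + 22.3333)/(3/2) = 47.5556.
q₂(low-cost) = (119 − 21 − (1/2)·47.5556) = 74.2222.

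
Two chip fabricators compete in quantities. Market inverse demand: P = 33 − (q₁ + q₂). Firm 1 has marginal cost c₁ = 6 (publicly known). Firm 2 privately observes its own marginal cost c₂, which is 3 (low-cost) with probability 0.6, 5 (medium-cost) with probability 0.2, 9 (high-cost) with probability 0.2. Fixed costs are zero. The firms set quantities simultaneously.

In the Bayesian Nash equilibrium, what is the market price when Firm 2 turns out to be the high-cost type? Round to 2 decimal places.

16.73

Firm 2 with cost c maximizes (33 − (q₁+q₂) − c)·q₂, giving q₂(c) = (33 − c − q₁)/2.
E[c₂] = 0.6·3 + 0.2·5 + 0.2·9 = 4.6
Firm 1's FOC against E[q₂] yields q₁ = (33 − 2·6 + E[c₂])/3 = (33 − 12 + 4.6)/3 = 8.53333.
q₂(high-cost) = 7.73333, so P = 33 − (8.53333 + 7.73333) = 16.7333.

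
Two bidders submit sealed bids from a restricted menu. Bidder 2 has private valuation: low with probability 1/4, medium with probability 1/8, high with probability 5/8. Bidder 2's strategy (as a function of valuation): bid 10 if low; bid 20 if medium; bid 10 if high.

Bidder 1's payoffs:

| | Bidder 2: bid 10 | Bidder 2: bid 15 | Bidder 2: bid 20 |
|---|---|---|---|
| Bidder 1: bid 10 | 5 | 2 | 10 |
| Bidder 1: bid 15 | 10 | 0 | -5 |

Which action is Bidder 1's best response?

Compute Bidder 1's expected payoff for each action, taking the expectation over Bidder 2's type.
E[bid 10] = 1/4·(5) + 1/8·(10) + 5/8·(5) = 45/8
E[bid 15] = 1/4·(10) + 1/8·(-5) + 5/8·(10) = 65/8
Best response: bid 15 (65/8 is the largest).

bid 15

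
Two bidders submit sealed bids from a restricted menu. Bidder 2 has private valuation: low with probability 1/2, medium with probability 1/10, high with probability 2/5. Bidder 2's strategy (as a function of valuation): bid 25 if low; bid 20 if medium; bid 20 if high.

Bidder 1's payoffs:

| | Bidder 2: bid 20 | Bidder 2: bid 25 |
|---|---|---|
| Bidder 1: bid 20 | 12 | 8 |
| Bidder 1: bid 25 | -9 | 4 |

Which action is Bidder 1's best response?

Compute Bidder 1's expected payoff for each action, taking the expectation over Bidder 2's type.
E[bid 20] = 1/2·(8) + 1/10·(12) + 2/5·(12) = 10
E[bid 25] = 1/2·(4) + 1/10·(-9) + 2/5·(-9) = -5/2
Best response: bid 20 (10 is the largest).

bid 20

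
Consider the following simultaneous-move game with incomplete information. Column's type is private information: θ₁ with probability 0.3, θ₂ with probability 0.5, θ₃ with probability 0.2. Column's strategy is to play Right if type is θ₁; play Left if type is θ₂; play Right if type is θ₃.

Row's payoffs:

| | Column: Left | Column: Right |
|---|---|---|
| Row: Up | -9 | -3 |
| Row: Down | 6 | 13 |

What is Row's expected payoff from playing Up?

E[Up] = 0.3·(-3) + 0.5·(-9) + 0.2·(-3) = (-0.9) + (-4.5) + (-0.6) = -6

-6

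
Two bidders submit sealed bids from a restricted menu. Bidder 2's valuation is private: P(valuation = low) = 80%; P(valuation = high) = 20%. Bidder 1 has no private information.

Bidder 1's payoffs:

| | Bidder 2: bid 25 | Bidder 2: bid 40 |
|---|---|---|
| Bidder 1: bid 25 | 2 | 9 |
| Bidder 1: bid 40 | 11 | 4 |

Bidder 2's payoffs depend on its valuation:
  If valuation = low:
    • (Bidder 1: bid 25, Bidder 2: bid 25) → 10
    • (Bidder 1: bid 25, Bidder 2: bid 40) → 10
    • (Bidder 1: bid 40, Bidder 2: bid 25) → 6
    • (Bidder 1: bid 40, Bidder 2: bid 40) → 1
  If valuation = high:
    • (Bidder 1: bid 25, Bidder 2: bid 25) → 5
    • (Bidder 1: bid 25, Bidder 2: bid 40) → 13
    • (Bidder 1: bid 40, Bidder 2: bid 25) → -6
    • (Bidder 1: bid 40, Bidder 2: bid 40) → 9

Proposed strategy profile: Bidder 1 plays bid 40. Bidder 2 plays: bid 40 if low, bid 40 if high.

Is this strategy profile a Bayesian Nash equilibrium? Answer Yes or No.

Bidder 1 plays bid 40: E[bid 40] = 0.8·(4) + 0.2·(4) = 4; E[bid 25] = 9. Not best-responding. ✗
Bidder 2 (valuation low), facing bid 40: bid 25 gives 6, bid 40 gives 1. Proposed bid 40 is not best — profitable deviation exists. ✗
Bidder 2 (valuation high), facing bid 40: bid 25 gives -6, bid 40 gives 9. Proposed bid 40 is best. ✓

No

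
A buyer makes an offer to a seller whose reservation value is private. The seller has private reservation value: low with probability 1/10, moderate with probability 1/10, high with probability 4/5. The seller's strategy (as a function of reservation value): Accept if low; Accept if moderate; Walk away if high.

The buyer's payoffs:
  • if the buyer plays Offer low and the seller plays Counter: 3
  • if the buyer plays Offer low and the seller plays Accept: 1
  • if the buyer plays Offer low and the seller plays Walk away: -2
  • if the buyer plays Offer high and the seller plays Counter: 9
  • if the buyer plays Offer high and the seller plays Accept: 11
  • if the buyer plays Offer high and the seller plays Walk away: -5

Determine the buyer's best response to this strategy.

Offer low

E[Offer low] = 1/10·(1) + 1/10·(1) + 4/5·(-2) = -7/5
E[Offer high] = 1/10·(11) + 1/10·(11) + 4/5·(-5) = -9/5
Best response: Offer low (-7/5 is the largest).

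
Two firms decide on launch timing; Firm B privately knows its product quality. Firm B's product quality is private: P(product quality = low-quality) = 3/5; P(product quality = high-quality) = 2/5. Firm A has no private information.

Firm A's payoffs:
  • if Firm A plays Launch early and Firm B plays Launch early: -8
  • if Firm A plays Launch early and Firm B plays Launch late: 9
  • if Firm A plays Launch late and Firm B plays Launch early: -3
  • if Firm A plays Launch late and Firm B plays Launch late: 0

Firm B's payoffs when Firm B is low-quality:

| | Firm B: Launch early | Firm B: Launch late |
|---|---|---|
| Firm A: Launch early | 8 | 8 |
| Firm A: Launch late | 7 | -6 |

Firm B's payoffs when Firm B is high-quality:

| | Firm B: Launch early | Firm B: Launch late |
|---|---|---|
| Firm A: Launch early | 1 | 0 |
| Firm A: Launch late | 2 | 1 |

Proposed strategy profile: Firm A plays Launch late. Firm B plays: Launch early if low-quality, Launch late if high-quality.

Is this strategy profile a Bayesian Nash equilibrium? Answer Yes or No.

No

Firm A plays Launch late: E[Launch late] = 3/5·(-3) + 2/5·(0) = -9/5; E[Launch early] = -6/5. Not best-responding. ✗
Firm B (product quality low-quality), facing Launch late: Launch early gives 7, Launch late gives -6. Proposed Launch early is best. ✓
Firm B (product quality high-quality), facing Launch late: Launch early gives 2, Launch late gives 1. Proposed Launch late is not best — profitable deviation exists. ✗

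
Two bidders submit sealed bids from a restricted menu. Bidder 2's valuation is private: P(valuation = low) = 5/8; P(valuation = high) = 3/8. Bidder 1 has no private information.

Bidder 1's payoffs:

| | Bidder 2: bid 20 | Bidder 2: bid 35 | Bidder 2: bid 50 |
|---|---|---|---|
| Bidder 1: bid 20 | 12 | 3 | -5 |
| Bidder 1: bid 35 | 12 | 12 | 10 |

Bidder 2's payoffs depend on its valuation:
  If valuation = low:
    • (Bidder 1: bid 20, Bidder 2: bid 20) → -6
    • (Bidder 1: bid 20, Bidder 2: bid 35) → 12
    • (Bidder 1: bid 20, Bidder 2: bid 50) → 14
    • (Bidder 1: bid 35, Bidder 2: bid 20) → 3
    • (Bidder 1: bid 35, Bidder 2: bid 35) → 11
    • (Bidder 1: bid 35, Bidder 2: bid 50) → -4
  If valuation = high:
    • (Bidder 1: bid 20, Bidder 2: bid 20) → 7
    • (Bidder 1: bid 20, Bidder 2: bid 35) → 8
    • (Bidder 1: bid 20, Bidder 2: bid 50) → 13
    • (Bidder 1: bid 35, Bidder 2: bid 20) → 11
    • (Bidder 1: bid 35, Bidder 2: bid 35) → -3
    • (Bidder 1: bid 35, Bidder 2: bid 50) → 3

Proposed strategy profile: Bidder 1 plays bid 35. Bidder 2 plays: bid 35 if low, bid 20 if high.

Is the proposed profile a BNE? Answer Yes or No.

A profile is a BNE iff every type of every player is best-responding given beliefs about the other side.
Bidder 1 plays bid 35: E[bid 35] = 5/8·(12) + 3/8·(12) = 12; E[bid 20] = 51/8. Best-responding. ✓
Bidder 2 (valuation low), facing bid 35: bid 20 gives 3, bid 35 gives 11, bid 50 gives -4. Proposed bid 35 is best. ✓
Bidder 2 (valuation high), facing bid 35: bid 20 gives 11, bid 35 gives -3, bid 50 gives 3. Proposed bid 20 is best. ✓

Yes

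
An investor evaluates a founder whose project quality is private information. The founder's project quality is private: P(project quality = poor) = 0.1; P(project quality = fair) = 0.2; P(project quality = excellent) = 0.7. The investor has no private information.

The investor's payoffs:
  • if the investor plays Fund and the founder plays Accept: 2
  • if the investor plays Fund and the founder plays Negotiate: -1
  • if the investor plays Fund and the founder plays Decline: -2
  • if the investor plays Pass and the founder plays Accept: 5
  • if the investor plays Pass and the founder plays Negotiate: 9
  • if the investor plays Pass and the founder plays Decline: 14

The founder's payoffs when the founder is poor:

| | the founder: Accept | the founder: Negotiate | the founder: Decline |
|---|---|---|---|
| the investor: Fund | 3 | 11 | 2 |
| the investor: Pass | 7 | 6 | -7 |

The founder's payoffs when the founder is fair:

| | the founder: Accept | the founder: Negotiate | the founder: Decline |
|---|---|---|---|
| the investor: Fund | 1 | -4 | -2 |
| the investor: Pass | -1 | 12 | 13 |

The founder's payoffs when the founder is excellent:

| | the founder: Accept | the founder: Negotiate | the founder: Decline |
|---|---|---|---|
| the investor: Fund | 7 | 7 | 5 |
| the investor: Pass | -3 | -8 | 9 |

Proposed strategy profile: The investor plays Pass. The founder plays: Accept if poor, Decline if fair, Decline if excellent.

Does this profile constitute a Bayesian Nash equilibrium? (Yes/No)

Yes

A profile is a BNE iff every type of every player is best-responding given beliefs about the other side.
The investor plays Pass: E[Pass] = 0.1·(5) + 0.2·(14) + 0.7·(14) = 13.1; E[Fund] = -1.6. Best-responding. ✓
The founder (project quality poor), facing Pass: Accept gives 7, Negotiate gives 6, Decline gives -7. Proposed Accept is best. ✓
The founder (project quality fair), facing Pass: Accept gives -1, Negotiate gives 12, Decline gives 13. Proposed Decline is best. ✓
The founder (project quality excellent), facing Pass: Accept gives -3, Negotiate gives -8, Decline gives 9. Proposed Decline is best. ✓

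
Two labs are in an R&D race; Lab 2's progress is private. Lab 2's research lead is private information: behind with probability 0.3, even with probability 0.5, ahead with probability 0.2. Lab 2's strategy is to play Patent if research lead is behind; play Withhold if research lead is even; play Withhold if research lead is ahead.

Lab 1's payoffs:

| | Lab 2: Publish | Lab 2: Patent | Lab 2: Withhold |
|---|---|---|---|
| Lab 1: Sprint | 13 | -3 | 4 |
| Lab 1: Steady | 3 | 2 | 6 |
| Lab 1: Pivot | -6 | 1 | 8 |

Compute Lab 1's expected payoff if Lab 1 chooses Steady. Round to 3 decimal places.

Take the expectation over Lab 2's research lead, weighting each type's action by its prior probability.
E[Steady] = 0.3·2 + 0.5·6 + 0.2·6 = 0.6 + 3 + 1.2 = 4.8

4.800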